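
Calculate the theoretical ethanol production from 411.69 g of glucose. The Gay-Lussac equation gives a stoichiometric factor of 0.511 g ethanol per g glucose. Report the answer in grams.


Theoretical ethanol yield: m_EtOH = 0.511 * m_glucose
m_EtOH = 0.511 * 411.69 = 210.3736 g

210.3736 g


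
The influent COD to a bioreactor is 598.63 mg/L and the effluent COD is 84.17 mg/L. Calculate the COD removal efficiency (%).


eta = (COD_in - COD_out) / COD_in * 100
= (598.63 - 84.17) / 598.63 * 100
= 85.9396%

85.9396%


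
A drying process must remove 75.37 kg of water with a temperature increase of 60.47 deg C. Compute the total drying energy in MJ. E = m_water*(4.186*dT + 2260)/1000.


E = m_water * (4.186 * dT + 2260) / 1000
= 75.37 * (4.186 * 60.47 + 2260) / 1000
= 189.4144 MJ

189.4144 MJ


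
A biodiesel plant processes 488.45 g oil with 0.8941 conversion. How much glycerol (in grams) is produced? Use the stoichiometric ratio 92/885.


glycerol = oil * conv * (92/885)
= 488.45 * 0.8941 * 92 / 885
= 45.3995 g

45.3995 g


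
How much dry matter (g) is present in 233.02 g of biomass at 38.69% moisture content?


Wd = Ww * (1 - MC/100)
= 233.02 * (1 - 38.69/100)
= 142.8646 g

142.8646 g


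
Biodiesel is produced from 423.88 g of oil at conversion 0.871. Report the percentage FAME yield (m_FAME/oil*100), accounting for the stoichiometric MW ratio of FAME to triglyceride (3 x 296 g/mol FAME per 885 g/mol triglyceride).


m_FAME = oil * conv * (3 * 296 / 885) = oil * conv * (888/885)
= 423.88 * 0.871 * 888 / 885
= 370.4510 g
Y = m_FAME / oil * 100 = conv * (888/885) * 100
= 0.871 * 888 / 885 * 100
= 87.40%

87.40%


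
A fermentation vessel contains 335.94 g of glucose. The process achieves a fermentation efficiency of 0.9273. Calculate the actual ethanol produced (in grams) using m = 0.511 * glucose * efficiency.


Actual ethanol: m = 0.511 * 335.94 * 0.9273
m = 159.1853 g

159.1853 g


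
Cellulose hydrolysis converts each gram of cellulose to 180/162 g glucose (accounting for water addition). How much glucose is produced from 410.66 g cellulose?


glucose = cellulose * 180/162
= 410.66 * 180/162
= 456.2889 g

456.2889 g


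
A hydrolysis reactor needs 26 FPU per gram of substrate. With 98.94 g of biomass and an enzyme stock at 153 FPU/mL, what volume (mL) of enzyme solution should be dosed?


V = dosage * m_sub / activity
V = 26 * 98.94 / 153
V = 16.8133 mL

16.8133 mL


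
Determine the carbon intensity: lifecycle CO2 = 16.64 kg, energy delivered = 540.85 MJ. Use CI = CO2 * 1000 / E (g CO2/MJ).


CI = CO2 * 1000 / E
= 16.64 * 1000 / 540.85
= 30.7664 g CO2/MJ

30.7664 g CO2/MJ


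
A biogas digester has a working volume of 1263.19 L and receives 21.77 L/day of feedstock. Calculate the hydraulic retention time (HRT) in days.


HRT = V / Q
= 1263.19 / 21.77
= 58.0243 days

58.0243 days


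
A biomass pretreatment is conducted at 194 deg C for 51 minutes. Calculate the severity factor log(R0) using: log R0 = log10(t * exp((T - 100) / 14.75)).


logR0 = log10(t * exp((T - 100) / 14.75))
= log10(51 * exp((194 - 100) / 14.75))
= 4.4753

4.4753


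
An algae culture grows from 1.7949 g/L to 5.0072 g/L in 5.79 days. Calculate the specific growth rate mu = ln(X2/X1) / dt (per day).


mu = ln(X2/X1) / dt
= ln(5.0072/1.7949) / 5.79
= 0.1772 per day

0.1772 per day


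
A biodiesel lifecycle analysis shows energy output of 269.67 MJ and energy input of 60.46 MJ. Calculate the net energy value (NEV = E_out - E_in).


NEV = E_out - E_in
= 269.67 - 60.46
= 209.2100 MJ

209.2100 MJ


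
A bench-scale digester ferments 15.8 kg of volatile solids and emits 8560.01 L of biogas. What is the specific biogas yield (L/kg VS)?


Y = V / VS
= 8560.01 / 15.8
= 541.7728 L/kg VS

541.7728 L/kg VS


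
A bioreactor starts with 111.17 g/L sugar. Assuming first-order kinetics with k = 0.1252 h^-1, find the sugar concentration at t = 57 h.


S = S0 * exp(-k * t)
S = 111.17 * exp(-0.1252 * 57)
S = 0.0884 g/L

0.0884 g/L


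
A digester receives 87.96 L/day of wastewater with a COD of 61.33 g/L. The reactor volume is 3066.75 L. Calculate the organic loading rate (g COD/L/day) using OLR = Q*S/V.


OLR = Q * S / V
= 87.96 * 61.33 / 3066.75
= 1.7591 g/L/day

1.7591 g/L/day


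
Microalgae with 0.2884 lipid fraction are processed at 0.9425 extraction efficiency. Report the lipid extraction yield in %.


Y = lipid_content * extraction_eff * 100
= 0.2884 * 0.9425 * 100
= 27.1817%

27.1817%


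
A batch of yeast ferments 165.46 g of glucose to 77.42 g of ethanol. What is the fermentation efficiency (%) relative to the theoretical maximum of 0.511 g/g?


Fermentation efficiency = (actual / (0.511 * glucose)) * 100
= (77.42 / (0.511 * 165.46)) * 100
= 91.5671%

91.5671%


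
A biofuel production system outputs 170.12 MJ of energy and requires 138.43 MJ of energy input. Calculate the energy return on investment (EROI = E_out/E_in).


EROI = E_out / E_in
= 170.12 / 138.43
= 1.2289

1.2289


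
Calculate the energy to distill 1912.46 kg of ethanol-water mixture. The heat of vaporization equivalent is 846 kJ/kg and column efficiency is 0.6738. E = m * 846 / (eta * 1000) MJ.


E = m * 846 / (eta * 1000)
= 1912.46 * 846 / (0.6738 * 1000)
= 2401.2187 MJ

2401.2187 MJ


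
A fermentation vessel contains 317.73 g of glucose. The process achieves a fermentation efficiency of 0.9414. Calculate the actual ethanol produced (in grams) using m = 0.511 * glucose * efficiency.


Actual ethanol: m = 0.511 * 317.73 * 0.9414
m = 152.8457 g

152.8457 g


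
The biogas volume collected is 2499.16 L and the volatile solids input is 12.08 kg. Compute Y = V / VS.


Y = V / VS
= 2499.16 / 12.08
= 206.8841 L/kg VS

206.8841 L/kg VS


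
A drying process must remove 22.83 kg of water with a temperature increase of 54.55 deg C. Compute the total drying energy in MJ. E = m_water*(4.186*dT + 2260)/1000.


E = m_water * (4.186 * dT + 2260) / 1000
= 22.83 * (4.186 * 54.55 + 2260) / 1000
= 56.8089 MJ

56.8089 MJ


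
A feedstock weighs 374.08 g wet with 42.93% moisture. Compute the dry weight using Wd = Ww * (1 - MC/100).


Wd = Ww * (1 - MC/100)
= 374.08 * (1 - 42.93/100)
= 213.4875 g

213.4875 g


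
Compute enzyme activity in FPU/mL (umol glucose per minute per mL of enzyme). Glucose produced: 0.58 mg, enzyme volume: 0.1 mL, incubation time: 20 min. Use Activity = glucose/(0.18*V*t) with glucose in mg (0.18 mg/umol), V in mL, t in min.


Activity = glucose_mg / (0.18 mg/umol * V_mL * t_min)
= 0.58 / (0.18 * 0.1 * 20)
= 1.6111 FPU/mL

1.6111 FPU/mL


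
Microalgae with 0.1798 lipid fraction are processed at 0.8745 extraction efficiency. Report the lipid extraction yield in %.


Y = lipid_content * extraction_eff * 100
= 0.1798 * 0.8745 * 100
= 15.7235%

15.7235%


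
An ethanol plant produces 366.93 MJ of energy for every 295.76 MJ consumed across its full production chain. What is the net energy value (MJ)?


NEV = E_out - E_in
= 366.93 - 295.76
= 71.1700 MJ

71.1700 MJ


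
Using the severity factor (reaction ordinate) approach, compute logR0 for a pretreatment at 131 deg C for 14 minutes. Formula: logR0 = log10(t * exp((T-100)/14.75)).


logR0 = log10(t * exp((T - 100) / 14.75))
= log10(14 * exp((131 - 100) / 14.75))
= 2.0589

2.0589


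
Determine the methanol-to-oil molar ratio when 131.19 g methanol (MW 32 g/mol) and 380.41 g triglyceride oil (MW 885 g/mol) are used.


Molar ratio = n_MeOH / n_oil = (MeOH/32) / (oil/885) = (MeOH * 885) / (32 * oil)
= (131.19 * 885) / (32 * 380.41)
= 9.5377

9.5377


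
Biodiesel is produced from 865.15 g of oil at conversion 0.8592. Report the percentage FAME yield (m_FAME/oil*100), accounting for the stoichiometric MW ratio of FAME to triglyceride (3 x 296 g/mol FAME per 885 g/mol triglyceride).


m_FAME = oil * conv * (3 * 296 / 885) = oil * conv * (888/885)
= 865.15 * 0.8592 * 888 / 885
= 745.8567 g
Y = m_FAME / oil * 100 = conv * (888/885) * 100
= 0.8592 * 888 / 885 * 100
= 86.21%

86.21%


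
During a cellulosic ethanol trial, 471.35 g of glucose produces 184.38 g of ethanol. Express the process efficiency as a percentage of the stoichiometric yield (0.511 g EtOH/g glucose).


Fermentation efficiency = (actual / (0.511 * glucose)) * 100
= (184.38 / (0.511 * 471.35)) * 100
= 76.5507%

76.5507%


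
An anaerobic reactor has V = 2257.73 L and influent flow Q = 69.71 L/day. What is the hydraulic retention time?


HRT = V / Q
= 2257.73 / 69.71
= 32.3875 days

32.3875 days


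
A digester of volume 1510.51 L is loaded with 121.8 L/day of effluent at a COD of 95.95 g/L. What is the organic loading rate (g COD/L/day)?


OLR = Q * S / V
= 121.8 * 95.95 / 1510.51
= 7.7369 g/L/day

7.7369 g/L/day


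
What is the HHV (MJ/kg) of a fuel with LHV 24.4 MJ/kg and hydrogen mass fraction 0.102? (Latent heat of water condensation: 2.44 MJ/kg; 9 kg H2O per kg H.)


HHV = LHV + H_frac * 9 * 2.44
= 24.4 + 0.102 * 9 * 2.44
= 26.6399 MJ/kg

26.6399 MJ/kg


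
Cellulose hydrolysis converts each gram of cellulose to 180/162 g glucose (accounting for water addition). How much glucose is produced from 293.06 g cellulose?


glucose = cellulose * 180/162
= 293.06 * 180/162
= 325.6222 g

325.6222 g


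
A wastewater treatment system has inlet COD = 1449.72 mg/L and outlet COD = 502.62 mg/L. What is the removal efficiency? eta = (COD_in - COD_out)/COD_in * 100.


eta = (COD_in - COD_out) / COD_in * 100
= (1449.72 - 502.62) / 1449.72 * 100
= 65.3299%

65.3299%


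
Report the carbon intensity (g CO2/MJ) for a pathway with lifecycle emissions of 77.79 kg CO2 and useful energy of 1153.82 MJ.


CI = CO2 * 1000 / E
= 77.79 * 1000 / 1153.82
= 67.4195 g CO2/MJ

67.4195 g CO2/MJ


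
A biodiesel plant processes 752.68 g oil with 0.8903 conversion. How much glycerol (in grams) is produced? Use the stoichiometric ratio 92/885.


glycerol = oil * conv * (92/885)
= 752.68 * 0.8903 * 92 / 885
= 69.6613 g

69.6613 g


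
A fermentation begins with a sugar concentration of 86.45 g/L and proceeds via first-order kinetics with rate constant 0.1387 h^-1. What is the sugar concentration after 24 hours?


S = S0 * exp(-k * t)
S = 86.45 * exp(-0.1387 * 24)
S = 3.0980 g/L

3.0980 g/L


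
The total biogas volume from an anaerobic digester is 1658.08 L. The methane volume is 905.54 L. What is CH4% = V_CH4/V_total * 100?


CH4% = V_CH4 / V_total * 100
= 905.54 / 1658.08 * 100
= 54.6138%

54.6138%


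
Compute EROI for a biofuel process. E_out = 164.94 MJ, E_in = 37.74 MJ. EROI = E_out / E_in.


EROI = E_out / E_in
= 164.94 / 37.74
= 4.3704

4.3704


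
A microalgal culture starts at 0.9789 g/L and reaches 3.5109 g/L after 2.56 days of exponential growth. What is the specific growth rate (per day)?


mu = ln(X2/X1) / dt
= ln(3.5109/0.9789) / 2.56
= 0.4989 per day

0.4989 per day


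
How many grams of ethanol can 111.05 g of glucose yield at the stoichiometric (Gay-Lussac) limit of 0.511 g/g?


Theoretical ethanol yield: m_EtOH = 0.511 * m_glucose
m_EtOH = 0.511 * 111.05 = 56.7465 g

56.7465 g


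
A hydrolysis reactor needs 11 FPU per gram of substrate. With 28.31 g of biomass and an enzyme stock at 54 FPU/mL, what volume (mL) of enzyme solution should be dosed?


V = dosage * m_sub / activity
V = 11 * 28.31 / 54
V = 5.7669 mL

5.7669 mL


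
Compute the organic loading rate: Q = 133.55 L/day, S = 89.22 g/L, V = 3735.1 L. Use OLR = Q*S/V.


OLR = Q * S / V
= 133.55 * 89.22 / 3735.1
= 3.1901 g/L/day

3.1901 g/L/day


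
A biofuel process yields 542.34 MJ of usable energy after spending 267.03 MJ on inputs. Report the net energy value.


NEV = E_out - E_in
= 542.34 - 267.03
= 275.3100 MJ

275.3100 MJ


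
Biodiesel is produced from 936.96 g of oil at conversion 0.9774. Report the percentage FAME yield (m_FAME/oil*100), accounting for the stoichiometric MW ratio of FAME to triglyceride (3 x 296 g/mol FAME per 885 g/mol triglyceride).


m_FAME = oil * conv * (3 * 296 / 885) = oil * conv * (888/885)
= 936.96 * 0.9774 * 888 / 885
= 918.8891 g
Y = m_FAME / oil * 100 = conv * (888/885) * 100
= 0.9774 * 888 / 885 * 100
= 98.07%

98.07%


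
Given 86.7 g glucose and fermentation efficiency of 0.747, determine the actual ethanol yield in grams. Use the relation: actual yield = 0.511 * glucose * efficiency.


Actual ethanol: m = 0.511 * 86.7 * 0.747
m = 33.0949 g

33.0949 g


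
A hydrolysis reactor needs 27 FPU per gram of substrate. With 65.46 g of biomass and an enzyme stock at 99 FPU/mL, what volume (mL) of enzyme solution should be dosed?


V = dosage * m_sub / activity
V = 27 * 65.46 / 99
V = 17.8527 mL

17.8527 mL


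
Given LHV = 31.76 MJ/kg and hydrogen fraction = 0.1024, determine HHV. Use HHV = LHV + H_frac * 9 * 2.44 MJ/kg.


HHV = LHV + H_frac * 9 * 2.44
= 31.76 + 0.1024 * 9 * 2.44
= 34.0087 MJ/kg

34.0087 MJ/kg


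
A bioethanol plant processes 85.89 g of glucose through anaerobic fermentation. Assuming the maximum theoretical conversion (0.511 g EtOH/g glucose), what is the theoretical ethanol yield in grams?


Theoretical ethanol yield: m_EtOH = 0.511 * m_glucose
m_EtOH = 0.511 * 85.89 = 43.8898 g

43.8898 g


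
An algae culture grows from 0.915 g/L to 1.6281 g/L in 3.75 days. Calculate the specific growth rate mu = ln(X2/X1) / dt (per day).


mu = ln(X2/X1) / dt
= ln(1.6281/0.915) / 3.75
= 0.1537 per day

0.1537 per day


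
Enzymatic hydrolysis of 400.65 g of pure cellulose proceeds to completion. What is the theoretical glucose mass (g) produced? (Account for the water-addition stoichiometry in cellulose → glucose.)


glucose = cellulose * 180/162
= 400.65 * 180/162
= 445.1667 g

445.1667 g


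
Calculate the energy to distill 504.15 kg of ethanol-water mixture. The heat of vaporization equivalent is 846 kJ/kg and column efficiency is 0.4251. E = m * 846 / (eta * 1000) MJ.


E = m * 846 / (eta * 1000)
= 504.15 * 846 / (0.4251 * 1000)
= 1003.3190 MJ

1003.3190 MJ


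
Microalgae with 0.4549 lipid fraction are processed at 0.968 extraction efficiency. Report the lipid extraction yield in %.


Y = lipid_content * extraction_eff * 100
= 0.4549 * 0.968 * 100
= 44.0343%

44.0343%


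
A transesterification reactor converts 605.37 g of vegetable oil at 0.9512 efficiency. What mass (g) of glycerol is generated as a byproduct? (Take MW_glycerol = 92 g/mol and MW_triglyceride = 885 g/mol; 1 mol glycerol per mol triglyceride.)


glycerol = oil * conv * (92/885)
= 605.37 * 0.9512 * 92 / 885
= 59.8601 g

59.8601 g


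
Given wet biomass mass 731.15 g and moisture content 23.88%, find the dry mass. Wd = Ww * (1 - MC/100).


Wd = Ww * (1 - MC/100)
= 731.15 * (1 - 23.88/100)
= 556.5514 g

556.5514 g


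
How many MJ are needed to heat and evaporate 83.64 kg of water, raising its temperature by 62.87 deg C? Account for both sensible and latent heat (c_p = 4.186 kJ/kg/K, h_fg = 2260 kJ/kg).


E = m_water * (4.186 * dT + 2260) / 1000
= 83.64 * (4.186 * 62.87 + 2260) / 1000
= 211.0383 MJ

211.0383 MJ


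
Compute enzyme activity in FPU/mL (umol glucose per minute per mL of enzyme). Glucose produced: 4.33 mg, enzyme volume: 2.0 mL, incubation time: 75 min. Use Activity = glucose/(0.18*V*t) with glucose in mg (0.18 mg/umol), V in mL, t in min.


Activity = glucose_mg / (0.18 mg/umol * V_mL * t_min)
= 4.33 / (0.18 * 2.0 * 75)
= 0.1604 FPU/mL

0.1604 FPU/mL


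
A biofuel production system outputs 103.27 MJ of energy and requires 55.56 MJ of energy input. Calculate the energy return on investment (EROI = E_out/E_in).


EROI = E_out / E_in
= 103.27 / 55.56
= 1.8587

1.8587


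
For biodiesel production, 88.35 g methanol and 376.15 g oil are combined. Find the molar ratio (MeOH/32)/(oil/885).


Molar ratio = n_MeOH / n_oil = (MeOH/32) / (oil/885) = (MeOH * 885) / (32 * oil)
= (88.35 * 885) / (32 * 376.15)
= 6.4959

6.4959


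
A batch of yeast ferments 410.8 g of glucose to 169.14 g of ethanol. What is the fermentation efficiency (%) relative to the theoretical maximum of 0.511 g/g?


Fermentation efficiency = (actual / (0.511 * glucose)) * 100
= (169.14 / (0.511 * 410.8)) * 100
= 80.5740%

80.5740%


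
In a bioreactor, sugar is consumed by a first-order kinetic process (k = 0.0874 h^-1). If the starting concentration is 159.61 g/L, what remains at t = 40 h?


S = S0 * exp(-k * t)
S = 159.61 * exp(-0.0874 * 40)
S = 4.8391 g/L

4.8391 g/L


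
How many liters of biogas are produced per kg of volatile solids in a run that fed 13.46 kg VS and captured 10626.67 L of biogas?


Y = V / VS
= 10626.67 / 13.46
= 789.5000 L/kg VS

789.5000 L/kg VS


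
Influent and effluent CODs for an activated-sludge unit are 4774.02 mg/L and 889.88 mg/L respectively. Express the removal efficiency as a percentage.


eta = (COD_in - COD_out) / COD_in * 100
= (4774.02 - 889.88) / 4774.02 * 100
= 81.3599%

81.3599%


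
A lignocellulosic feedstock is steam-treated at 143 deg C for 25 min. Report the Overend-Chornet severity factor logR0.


logR0 = log10(t * exp((T - 100) / 14.75))
= log10(25 * exp((143 - 100) / 14.75))
= 2.6640

2.6640


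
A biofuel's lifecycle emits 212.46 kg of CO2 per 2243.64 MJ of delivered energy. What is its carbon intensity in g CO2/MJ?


CI = CO2 * 1000 / E
= 212.46 * 1000 / 2243.64
= 94.6943 g CO2/MJ

94.6943 g CO2/MJ


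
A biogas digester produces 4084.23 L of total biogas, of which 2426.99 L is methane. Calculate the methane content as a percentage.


CH4% = V_CH4 / V_total * 100
= 2426.99 / 4084.23 * 100
= 59.4234%

59.4234%


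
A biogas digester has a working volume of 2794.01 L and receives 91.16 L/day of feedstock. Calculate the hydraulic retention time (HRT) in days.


HRT = V / Q
= 2794.01 / 91.16
= 30.6495 days

30.6495 days


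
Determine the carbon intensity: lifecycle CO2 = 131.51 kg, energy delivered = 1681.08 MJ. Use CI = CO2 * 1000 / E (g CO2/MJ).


CI = CO2 * 1000 / E
= 131.51 * 1000 / 1681.08
= 78.2295 g CO2/MJ

78.2295 g CO2/MJ


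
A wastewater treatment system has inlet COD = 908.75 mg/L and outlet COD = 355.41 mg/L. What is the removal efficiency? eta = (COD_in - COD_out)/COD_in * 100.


eta = (COD_in - COD_out) / COD_in * 100
= (908.75 - 355.41) / 908.75 * 100
= 60.8902%

60.8902%


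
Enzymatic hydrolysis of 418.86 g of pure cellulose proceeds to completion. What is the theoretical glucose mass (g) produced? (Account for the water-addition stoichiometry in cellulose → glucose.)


glucose = cellulose * 180/162
= 418.86 * 180/162
= 465.4000 g

465.4000 g


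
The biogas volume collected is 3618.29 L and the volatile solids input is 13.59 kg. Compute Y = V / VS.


Y = V / VS
= 3618.29 / 13.59
= 266.2465 L/kg VS

266.2465 L/kg VS


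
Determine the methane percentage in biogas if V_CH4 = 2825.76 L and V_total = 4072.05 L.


CH4% = V_CH4 / V_total * 100
= 2825.76 / 4072.05 * 100
= 69.3940%

69.3940%


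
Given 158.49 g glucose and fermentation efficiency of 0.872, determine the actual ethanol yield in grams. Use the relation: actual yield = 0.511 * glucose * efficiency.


Actual ethanol: m = 0.511 * 158.49 * 0.872
m = 70.6219 g

70.6219 g


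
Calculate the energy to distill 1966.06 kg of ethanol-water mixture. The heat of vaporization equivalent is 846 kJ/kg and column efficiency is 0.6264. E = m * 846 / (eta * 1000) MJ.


E = m * 846 / (eta * 1000)
= 1966.06 * 846 / (0.6264 * 1000)
= 2655.3109 MJ

2655.3109 MJ


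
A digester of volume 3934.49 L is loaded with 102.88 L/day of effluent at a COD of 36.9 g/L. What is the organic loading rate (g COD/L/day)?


OLR = Q * S / V
= 102.88 * 36.9 / 3934.49
= 0.9649 g/L/day

0.9649 g/L/day


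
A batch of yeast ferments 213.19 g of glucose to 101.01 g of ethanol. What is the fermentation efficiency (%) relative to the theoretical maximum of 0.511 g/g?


Fermentation efficiency = (actual / (0.511 * glucose)) * 100
= (101.01 / (0.511 * 213.19)) * 100
= 92.7207%

92.7207%


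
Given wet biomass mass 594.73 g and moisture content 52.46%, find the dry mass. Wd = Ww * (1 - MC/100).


Wd = Ww * (1 - MC/100)
= 594.73 * (1 - 52.46/100)
= 282.7346 g

282.7346 g


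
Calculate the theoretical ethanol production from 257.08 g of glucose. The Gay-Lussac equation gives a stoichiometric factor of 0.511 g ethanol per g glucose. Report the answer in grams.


Theoretical ethanol yield: m_EtOH = 0.511 * m_glucose
m_EtOH = 0.511 * 257.08 = 131.3679 g

131.3679 g


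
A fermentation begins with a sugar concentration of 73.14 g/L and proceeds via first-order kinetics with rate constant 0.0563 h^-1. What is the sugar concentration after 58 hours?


S = S0 * exp(-k * t)
S = 73.14 * exp(-0.0563 * 58)
S = 2.7926 g/L

2.7926 g/L


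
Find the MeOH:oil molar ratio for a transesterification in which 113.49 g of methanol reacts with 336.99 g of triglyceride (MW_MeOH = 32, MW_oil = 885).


Molar ratio = n_MeOH / n_oil = (MeOH/32) / (oil/885) = (MeOH * 885) / (32 * oil)
= (113.49 * 885) / (32 * 336.99)
= 9.3139

9.3139


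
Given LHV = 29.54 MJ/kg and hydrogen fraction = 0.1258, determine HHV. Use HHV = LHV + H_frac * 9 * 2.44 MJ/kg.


HHV = LHV + H_frac * 9 * 2.44
= 29.54 + 0.1258 * 9 * 2.44
= 32.3026 MJ/kg

32.3026 MJ/kg


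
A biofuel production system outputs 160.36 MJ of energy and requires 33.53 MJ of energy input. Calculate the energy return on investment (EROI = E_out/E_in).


EROI = E_out / E_in
= 160.36 / 33.53
= 4.7826

4.7826


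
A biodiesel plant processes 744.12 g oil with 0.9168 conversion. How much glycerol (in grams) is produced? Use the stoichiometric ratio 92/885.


glycerol = oil * conv * (92/885)
= 744.12 * 0.9168 * 92 / 885
= 70.9189 g

70.9189 g


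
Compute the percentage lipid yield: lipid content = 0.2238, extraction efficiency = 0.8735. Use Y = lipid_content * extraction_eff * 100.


Y = lipid_content * extraction_eff * 100
= 0.2238 * 0.8735 * 100
= 19.5489%

19.5489%


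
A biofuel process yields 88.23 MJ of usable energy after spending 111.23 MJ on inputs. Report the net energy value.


NEV = E_out - E_in
= 88.23 - 111.23
= -23.0000 MJ

-23.0000 MJ


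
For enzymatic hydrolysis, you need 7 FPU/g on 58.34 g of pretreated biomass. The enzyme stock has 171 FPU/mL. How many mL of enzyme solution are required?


V = dosage * m_sub / activity
V = 7 * 58.34 / 171
V = 2.3882 mL

2.3882 mL


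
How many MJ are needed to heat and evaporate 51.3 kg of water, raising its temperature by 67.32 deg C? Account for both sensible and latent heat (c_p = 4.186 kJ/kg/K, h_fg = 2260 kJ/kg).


E = m_water * (4.186 * dT + 2260) / 1000
= 51.3 * (4.186 * 67.32 + 2260) / 1000
= 130.3944 MJ

130.3944 MJ


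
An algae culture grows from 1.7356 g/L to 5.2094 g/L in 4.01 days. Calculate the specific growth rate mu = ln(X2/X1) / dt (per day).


mu = ln(X2/X1) / dt
= ln(5.2094/1.7356) / 4.01
= 0.2741 per day

0.2741 per day


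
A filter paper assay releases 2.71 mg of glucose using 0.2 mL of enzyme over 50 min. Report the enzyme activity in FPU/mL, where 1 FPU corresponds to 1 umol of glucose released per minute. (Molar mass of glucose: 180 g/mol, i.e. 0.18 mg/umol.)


Activity = glucose_mg / (0.18 mg/umol * V_mL * t_min)
= 2.71 / (0.18 * 0.2 * 50)
= 1.5056 FPU/mL

1.5056 FPU/mL


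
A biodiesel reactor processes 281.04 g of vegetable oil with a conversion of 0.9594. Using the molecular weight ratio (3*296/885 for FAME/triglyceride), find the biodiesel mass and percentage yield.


m_FAME = oil * conv * (3 * 296 / 885) = oil * conv * (888/885)
= 281.04 * 0.9594 * 888 / 885
= 270.5438 g
Y = m_FAME / oil * 100 = conv * (888/885) * 100
= 0.9594 * 888 / 885 * 100
= 96.27%

270.5438 g FAME; Y = 96.27%


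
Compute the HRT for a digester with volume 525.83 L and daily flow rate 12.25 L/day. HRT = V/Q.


HRT = V / Q
= 525.83 / 12.25
= 42.9249 days

42.9249 days


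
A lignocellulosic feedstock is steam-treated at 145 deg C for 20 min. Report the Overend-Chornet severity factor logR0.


logR0 = log10(t * exp((T - 100) / 14.75))
= log10(20 * exp((145 - 100) / 14.75))
= 2.6260

2.6260


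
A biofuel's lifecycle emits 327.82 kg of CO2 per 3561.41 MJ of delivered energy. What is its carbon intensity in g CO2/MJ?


CI = CO2 * 1000 / E
= 327.82 * 1000 / 3561.41
= 92.0478 g CO2/MJ

92.0478 g CO2/MJ


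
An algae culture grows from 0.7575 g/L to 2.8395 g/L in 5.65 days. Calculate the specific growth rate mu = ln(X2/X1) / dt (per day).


mu = ln(X2/X1) / dt
= ln(2.8395/0.7575) / 5.65
= 0.2339 per day

0.2339 per day


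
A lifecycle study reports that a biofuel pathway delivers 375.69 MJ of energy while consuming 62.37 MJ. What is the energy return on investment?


EROI = E_out / E_in
= 375.69 / 62.37
= 6.0236

6.0236


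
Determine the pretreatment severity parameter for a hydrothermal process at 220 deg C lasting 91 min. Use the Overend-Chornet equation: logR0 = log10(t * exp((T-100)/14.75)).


logR0 = log10(t * exp((T - 100) / 14.75))
= log10(91 * exp((220 - 100) / 14.75))
= 5.4923

5.4923


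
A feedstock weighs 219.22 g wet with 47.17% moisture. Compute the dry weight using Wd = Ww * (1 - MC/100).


Wd = Ww * (1 - MC/100)
= 219.22 * (1 - 47.17/100)
= 115.8139 g

115.8139 g


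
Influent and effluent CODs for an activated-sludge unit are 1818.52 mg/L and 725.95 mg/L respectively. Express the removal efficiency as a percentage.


eta = (COD_in - COD_out) / COD_in * 100
= (1818.52 - 725.95) / 1818.52 * 100
= 60.0802%

60.0802%


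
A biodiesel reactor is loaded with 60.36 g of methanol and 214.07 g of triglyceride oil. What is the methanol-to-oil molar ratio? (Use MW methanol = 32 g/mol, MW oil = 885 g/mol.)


Molar ratio = n_MeOH / n_oil = (MeOH/32) / (oil/885) = (MeOH * 885) / (32 * oil)
= (60.36 * 885) / (32 * 214.07)
= 7.7981

7.7981


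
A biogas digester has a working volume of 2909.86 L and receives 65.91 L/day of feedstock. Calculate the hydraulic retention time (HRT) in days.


HRT = V / Q
= 2909.86 / 65.91
= 44.1490 days

44.1490 days


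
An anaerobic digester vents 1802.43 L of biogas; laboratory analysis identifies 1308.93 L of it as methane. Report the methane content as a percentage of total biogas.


CH4% = V_CH4 / V_total * 100
= 1308.93 / 1802.43 * 100
= 72.6203%

72.6203%


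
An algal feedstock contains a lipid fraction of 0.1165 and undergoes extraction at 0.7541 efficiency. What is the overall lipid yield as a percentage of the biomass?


Y = lipid_content * extraction_eff * 100
= 0.1165 * 0.7541 * 100
= 8.7853%

8.7853%


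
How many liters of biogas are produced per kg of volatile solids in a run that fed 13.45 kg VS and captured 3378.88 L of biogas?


Y = V / VS
= 3378.88 / 13.45
= 251.2178 L/kg VS

251.2178 L/kg VS


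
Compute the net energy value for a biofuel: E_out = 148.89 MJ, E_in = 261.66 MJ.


NEV = E_out - E_in
= 148.89 - 261.66
= -112.7700 MJ

-112.7700 MJ


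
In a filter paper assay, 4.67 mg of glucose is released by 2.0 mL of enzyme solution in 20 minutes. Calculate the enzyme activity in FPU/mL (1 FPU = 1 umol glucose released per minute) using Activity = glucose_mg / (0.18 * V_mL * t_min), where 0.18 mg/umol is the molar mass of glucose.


Activity = glucose_mg / (0.18 mg/umol * V_mL * t_min)
= 4.67 / (0.18 * 2.0 * 20)
= 0.6486 FPU/mL

0.6486 FPU/mL


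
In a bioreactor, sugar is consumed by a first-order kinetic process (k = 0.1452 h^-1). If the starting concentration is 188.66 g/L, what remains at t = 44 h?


S = S0 * exp(-k * t)
S = 188.66 * exp(-0.1452 * 44)
S = 0.3170 g/L

0.3170 g/L


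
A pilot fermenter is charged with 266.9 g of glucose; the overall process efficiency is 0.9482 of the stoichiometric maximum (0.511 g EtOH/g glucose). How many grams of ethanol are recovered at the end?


Actual ethanol: m = 0.511 * 266.9 * 0.9482
m = 129.3211 g

129.3211 g


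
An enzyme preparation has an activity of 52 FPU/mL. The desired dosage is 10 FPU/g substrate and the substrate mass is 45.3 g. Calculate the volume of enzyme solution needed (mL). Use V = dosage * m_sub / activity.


V = dosage * m_sub / activity
V = 10 * 45.3 / 52
V = 8.7115 mL

8.7115 mL


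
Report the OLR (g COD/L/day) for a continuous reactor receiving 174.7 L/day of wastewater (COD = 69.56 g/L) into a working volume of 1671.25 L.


OLR = Q * S / V
= 174.7 * 69.56 / 1671.25
= 7.2713 g/L/day

7.2713 g/L/day


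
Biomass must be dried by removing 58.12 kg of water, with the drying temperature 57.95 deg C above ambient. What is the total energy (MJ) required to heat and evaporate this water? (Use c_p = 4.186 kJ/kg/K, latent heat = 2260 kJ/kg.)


E = m_water * (4.186 * dT + 2260) / 1000
= 58.12 * (4.186 * 57.95 + 2260) / 1000
= 145.4499 MJ

145.4499 MJ


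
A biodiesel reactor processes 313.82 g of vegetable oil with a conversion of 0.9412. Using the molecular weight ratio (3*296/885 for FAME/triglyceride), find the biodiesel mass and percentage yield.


m_FAME = oil * conv * (3 * 296 / 885) = oil * conv * (888/885)
= 313.82 * 0.9412 * 888 / 885
= 296.3686 g
Y = m_FAME / oil * 100 = conv * (888/885) * 100
= 0.9412 * 888 / 885 * 100
= 94.44%

296.3686 g FAME; Y = 94.44%


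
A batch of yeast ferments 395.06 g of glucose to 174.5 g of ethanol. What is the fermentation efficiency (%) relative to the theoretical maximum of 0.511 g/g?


Fermentation efficiency = (actual / (0.511 * glucose)) * 100
= (174.5 / (0.511 * 395.06)) * 100
= 86.4393%

86.4393%


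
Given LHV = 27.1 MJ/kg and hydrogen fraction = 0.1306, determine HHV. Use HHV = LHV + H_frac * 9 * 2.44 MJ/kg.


HHV = LHV + H_frac * 9 * 2.44
= 27.1 + 0.1306 * 9 * 2.44
= 29.9680 MJ/kg

29.9680 MJ/kg


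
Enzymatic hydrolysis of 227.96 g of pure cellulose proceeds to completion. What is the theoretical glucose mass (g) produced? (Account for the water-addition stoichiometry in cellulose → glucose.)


glucose = cellulose * 180/162
= 227.96 * 180/162
= 253.2889 g

253.2889 g


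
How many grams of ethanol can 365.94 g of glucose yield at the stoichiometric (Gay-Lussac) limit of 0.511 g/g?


Theoretical ethanol yield: m_EtOH = 0.511 * m_glucose
m_EtOH = 0.511 * 365.94 = 186.9953 g

186.9953 g


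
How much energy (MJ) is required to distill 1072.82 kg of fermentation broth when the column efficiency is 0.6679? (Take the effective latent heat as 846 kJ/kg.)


E = m * 846 / (eta * 1000)
= 1072.82 * 846 / (0.6679 * 1000)
= 1358.8946 MJ

1358.8946 MJ


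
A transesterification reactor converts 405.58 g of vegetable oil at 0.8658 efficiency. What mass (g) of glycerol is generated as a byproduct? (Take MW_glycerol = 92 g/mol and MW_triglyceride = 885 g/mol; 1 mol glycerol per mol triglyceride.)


glycerol = oil * conv * (92/885)
= 405.58 * 0.8658 * 92 / 885
= 36.5038 g

36.5038 g


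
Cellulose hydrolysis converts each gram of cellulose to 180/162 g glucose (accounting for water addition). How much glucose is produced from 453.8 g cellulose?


glucose = cellulose * 180/162
= 453.8 * 180/162
= 504.2222 g

504.2222 g


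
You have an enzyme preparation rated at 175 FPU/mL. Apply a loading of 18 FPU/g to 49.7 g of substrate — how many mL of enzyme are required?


V = dosage * m_sub / activity
V = 18 * 49.7 / 175
V = 5.1120 mL

5.1120 mL


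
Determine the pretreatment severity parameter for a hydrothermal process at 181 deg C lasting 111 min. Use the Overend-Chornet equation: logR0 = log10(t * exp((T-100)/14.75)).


logR0 = log10(t * exp((T - 100) / 14.75))
= log10(111 * exp((181 - 100) / 14.75))
= 4.4303

4.4303


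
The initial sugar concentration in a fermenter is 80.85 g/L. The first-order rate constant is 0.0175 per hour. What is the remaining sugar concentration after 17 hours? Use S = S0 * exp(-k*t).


S = S0 * exp(-k * t)
S = 80.85 * exp(-0.0175 * 17)
S = 60.0451 g/L

60.0451 g/L


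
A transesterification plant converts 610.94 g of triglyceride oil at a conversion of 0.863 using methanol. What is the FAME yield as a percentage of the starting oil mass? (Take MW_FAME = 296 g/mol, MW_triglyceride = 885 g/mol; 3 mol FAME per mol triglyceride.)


m_FAME = oil * conv * (3 * 296 / 885) = oil * conv * (888/885)
= 610.94 * 0.863 * 888 / 885
= 529.0285 g
Y = m_FAME / oil * 100 = conv * (888/885) * 100
= 0.863 * 888 / 885 * 100
= 86.59%

86.59%


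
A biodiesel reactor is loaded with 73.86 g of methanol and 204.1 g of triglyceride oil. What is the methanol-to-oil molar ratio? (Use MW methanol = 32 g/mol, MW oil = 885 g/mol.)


Molar ratio = n_MeOH / n_oil = (MeOH/32) / (oil/885) = (MeOH * 885) / (32 * oil)
= (73.86 * 885) / (32 * 204.1)
= 10.0083

10.0083


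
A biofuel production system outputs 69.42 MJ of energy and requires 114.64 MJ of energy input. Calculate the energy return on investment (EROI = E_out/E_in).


EROI = E_out / E_in
= 69.42 / 114.64
= 0.6055

0.6055


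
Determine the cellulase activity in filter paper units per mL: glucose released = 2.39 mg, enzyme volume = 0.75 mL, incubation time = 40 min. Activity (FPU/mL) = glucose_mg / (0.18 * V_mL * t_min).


Activity = glucose_mg / (0.18 mg/umol * V_mL * t_min)
= 2.39 / (0.18 * 0.75 * 40)
= 0.4426 FPU/mL

0.4426 FPU/mL


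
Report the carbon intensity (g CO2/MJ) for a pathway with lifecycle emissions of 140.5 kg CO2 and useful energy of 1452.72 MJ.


CI = CO2 * 1000 / E
= 140.5 * 1000 / 1452.72
= 96.7151 g CO2/MJ

96.7151 g CO2/MJ


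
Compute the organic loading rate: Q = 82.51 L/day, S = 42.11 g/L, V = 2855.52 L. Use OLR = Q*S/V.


OLR = Q * S / V
= 82.51 * 42.11 / 2855.52
= 1.2168 g/L/day

1.2168 g/L/day


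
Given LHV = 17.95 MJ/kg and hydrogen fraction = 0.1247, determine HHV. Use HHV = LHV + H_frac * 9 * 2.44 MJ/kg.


HHV = LHV + H_frac * 9 * 2.44
= 17.95 + 0.1247 * 9 * 2.44
= 20.6884 MJ/kg

20.6884 MJ/kg


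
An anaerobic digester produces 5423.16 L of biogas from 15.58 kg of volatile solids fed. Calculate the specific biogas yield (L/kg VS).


Y = V / VS
= 5423.16 / 15.58
= 348.0847 L/kg VS

348.0847 L/kg VS


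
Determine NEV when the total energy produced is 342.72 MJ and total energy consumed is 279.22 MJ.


NEV = E_out - E_in
= 342.72 - 279.22
= 63.5000 MJ

63.5000 MJ


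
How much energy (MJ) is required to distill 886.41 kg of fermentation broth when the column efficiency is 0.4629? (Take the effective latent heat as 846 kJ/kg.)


E = m * 846 / (eta * 1000)
= 886.41 * 846 / (0.4629 * 1000)
= 1620.0105 MJ

1620.0105 MJ


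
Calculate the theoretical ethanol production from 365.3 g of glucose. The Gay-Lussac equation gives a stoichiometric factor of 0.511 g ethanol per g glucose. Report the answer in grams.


Theoretical ethanol yield: m_EtOH = 0.511 * m_glucose
m_EtOH = 0.511 * 365.3 = 186.6683 g

186.6683 g


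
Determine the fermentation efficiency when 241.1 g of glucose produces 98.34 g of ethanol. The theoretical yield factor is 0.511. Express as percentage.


Fermentation efficiency = (actual / (0.511 * glucose)) * 100
= (98.34 / (0.511 * 241.1)) * 100
= 79.8201%

79.8201%


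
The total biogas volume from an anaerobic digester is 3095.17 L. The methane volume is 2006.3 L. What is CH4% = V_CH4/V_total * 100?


CH4% = V_CH4 / V_total * 100
= 2006.3 / 3095.17 * 100
= 64.8203%

64.8203%


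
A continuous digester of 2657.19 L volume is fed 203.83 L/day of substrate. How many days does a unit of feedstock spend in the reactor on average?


HRT = V / Q
= 2657.19 / 203.83
= 13.0363 days

13.0363 days


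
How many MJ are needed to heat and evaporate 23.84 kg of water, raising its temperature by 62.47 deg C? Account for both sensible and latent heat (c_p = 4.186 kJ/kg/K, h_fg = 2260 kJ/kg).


E = m_water * (4.186 * dT + 2260) / 1000
= 23.84 * (4.186 * 62.47 + 2260) / 1000
= 60.1125 MJ

60.1125 MJ


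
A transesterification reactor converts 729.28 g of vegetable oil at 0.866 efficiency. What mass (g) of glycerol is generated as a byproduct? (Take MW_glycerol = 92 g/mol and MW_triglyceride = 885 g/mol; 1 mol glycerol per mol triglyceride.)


glycerol = oil * conv * (92/885)
= 729.28 * 0.866 * 92 / 885
= 65.6533 g

65.6533 g


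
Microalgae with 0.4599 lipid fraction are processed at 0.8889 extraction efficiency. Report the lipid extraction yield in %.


Y = lipid_content * extraction_eff * 100
= 0.4599 * 0.8889 * 100
= 40.8805%

40.8805%


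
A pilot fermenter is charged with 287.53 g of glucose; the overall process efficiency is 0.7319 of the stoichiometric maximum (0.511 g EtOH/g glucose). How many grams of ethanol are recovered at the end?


Actual ethanol: m = 0.511 * 287.53 * 0.7319
m = 107.5365 g

107.5365 g


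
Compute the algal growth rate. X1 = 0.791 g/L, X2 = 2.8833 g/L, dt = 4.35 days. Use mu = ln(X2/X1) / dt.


mu = ln(X2/X1) / dt
= ln(2.8833/0.791) / 4.35
= 0.2973 per day

0.2973 per day


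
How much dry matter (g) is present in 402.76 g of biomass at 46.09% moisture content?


Wd = Ww * (1 - MC/100)
= 402.76 * (1 - 46.09/100)
= 217.1279 g

217.1279 g


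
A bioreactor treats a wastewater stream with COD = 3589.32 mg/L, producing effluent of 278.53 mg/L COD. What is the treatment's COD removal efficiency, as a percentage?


eta = (COD_in - COD_out) / COD_in * 100
= (3589.32 - 278.53) / 3589.32 * 100
= 92.2400%

92.2400%


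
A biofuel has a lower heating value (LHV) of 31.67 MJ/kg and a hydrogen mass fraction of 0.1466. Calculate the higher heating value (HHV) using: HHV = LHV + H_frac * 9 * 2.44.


HHV = LHV + H_frac * 9 * 2.44
= 31.67 + 0.1466 * 9 * 2.44
= 34.8893 MJ/kg

34.8893 MJ/kg


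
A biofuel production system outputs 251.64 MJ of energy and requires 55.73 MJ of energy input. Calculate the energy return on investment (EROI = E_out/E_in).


EROI = E_out / E_in
= 251.64 / 55.73
= 4.5153

4.5153


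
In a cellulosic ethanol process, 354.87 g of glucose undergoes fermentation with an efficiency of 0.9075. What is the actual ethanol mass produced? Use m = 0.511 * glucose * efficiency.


Actual ethanol: m = 0.511 * 354.87 * 0.9075
m = 164.5648 g

164.5648 g


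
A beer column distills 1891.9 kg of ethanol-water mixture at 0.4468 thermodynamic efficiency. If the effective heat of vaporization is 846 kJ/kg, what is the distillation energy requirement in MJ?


E = m * 846 / (eta * 1000)
= 1891.9 * 846 / (0.4468 * 1000)
= 3582.2457 MJ

3582.2457 MJ


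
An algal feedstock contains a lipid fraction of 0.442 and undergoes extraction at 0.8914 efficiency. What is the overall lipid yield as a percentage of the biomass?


Y = lipid_content * extraction_eff * 100
= 0.442 * 0.8914 * 100
= 39.3999%

39.3999%


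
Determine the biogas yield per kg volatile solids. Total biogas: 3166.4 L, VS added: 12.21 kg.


Y = V / VS
= 3166.4 / 12.21
= 259.3284 L/kg VS

259.3284 L/kg VS


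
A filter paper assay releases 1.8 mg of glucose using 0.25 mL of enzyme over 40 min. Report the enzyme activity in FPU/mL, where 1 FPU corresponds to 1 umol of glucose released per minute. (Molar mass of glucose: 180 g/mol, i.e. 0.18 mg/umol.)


Activity = glucose_mg / (0.18 mg/umol * V_mL * t_min)
= 1.8 / (0.18 * 0.25 * 40)
= 1.0000 FPU/mL

1.0000 FPU/mL


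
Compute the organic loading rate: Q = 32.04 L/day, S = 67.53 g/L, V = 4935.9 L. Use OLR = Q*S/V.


OLR = Q * S / V
= 32.04 * 67.53 / 4935.9
= 0.4384 g/L/day

0.4384 g/L/day


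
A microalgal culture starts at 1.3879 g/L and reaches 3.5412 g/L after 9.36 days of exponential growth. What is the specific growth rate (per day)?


mu = ln(X2/X1) / dt
= ln(3.5412/1.3879) / 9.36
= 0.1001 per day

0.1001 per day


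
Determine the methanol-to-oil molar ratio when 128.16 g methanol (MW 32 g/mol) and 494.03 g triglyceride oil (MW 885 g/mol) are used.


Molar ratio = n_MeOH / n_oil = (MeOH/32) / (oil/885) = (MeOH * 885) / (32 * oil)
= (128.16 * 885) / (32 * 494.03)
= 7.1745

7.1745
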